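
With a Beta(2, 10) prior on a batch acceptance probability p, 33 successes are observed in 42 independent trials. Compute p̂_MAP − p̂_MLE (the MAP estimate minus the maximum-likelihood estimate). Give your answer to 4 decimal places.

Posterior is Beta(35, 19); MAP = (35−1)/(54−2) = 34/52 ≈ 0.65385.
MLE ignores the prior: p̂_MLE = k/n = 33/42 ≈ 0.78571.
Difference = 34/52 − 33/42 = -12/91 ≈ -0.1319.

MAP − MLE = -0.1319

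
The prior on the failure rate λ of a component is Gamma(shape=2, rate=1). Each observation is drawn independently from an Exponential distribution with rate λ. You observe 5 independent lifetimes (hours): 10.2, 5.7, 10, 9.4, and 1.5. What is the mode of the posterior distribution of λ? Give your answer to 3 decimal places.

The Exponential(rate=λ) likelihood is ∝ λ^n e^(−λΣtᵢ). Here n = 5 and Σtᵢ = 10.2 + 5.7 + 10 + 9.4 + 1.5 = 36.8.
Posterior ∝ λe^(−1λ) · λ^5e^(−36.8λ) = λ^6e^(−37.8λ), i.e. Gamma(7, 37.8).
Mode = (a−1)/b = 6/37.8 ≈ 0.159.

λ̂_MAP = 0.159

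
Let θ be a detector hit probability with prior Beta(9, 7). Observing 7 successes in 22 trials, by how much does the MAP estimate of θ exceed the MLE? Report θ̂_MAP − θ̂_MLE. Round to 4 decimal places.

Posterior is Beta(16, 22); MAP = (16−1)/(38−2) = 15/36 ≈ 0.41667.
MLE ignores the prior: θ̂_MLE = k/n = 7/22 ≈ 0.31818.
Difference = 15/36 − 7/22 = 13/132 ≈ 0.0985.

MAP − MLE = 0.0985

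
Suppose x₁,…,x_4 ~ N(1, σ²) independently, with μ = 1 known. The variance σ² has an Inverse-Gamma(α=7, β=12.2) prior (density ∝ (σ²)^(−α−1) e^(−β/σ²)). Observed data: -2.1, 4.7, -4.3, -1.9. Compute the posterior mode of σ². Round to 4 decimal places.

Sum of squared deviations about the known mean: SS = (-2.1−1)² + (4.7−1)² + (-4.3−1)² + (-1.9−1)² = 59.8.
The Normal likelihood contributes (σ²)^(−n/2) exp(−SS/(2σ²)), so the posterior is Inverse-Gamma(α + n/2, β + SS/2) = Inverse-Gamma(9, 42.1).
The mode of Inverse-Gamma(a, b) is b/(a+1) = 42.1/10 ≈ 4.2100.

σ̂²_MAP = 4.2100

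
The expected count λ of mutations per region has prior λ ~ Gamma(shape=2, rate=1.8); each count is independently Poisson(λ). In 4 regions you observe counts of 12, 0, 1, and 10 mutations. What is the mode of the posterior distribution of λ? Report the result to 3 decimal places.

Σxᵢ = 12+0+1+10 = 23, with n = 4.
Posterior ∝ λe^(−1.8λ) · λ^23e^(−4λ) = λ^24e^(−5.8λ), i.e. Gamma(shape=25, rate=5.8).
The mode of a Gamma(a, b) with a ≥ 1 (shape–rate) is (a−1)/b = 24/5.8 ≈ 4.138.

λ̂_MAP = 4.138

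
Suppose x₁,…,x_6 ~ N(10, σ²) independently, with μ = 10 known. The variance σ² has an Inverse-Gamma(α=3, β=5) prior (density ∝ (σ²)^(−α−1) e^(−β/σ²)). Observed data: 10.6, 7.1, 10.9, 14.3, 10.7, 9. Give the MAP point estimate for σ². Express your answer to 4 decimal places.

Sum of squared deviations about the known mean: SS = (10.6−10)² + (7.1−10)² + (10.9−10)² + (14.3−10)² + (10.7−10)² + (9−10)² = 29.56.
The Normal likelihood contributes (σ²)^(−n/2) exp(−SS/(2σ²)), so the posterior is Inverse-Gamma(α + n/2, β + SS/2) = Inverse-Gamma(6, 19.78).
The mode of Inverse-Gamma(a, b) is b/(a+1) = 19.78/7 ≈ 2.8257.

σ̂²_MAP = 2.8257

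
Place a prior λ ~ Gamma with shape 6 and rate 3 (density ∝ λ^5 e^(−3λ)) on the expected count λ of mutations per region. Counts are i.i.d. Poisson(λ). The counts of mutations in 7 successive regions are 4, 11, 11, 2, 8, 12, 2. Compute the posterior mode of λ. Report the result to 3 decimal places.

λ̂_MAP = 5.500

Σxᵢ = 4+11+11+2+8+12+2 = 50, with n = 7.
Posterior ∝ λ^5e^(−3λ) · λ^50e^(−7λ) = λ^55e^(−10λ), i.e. Gamma(shape=56, rate=10).
The mode of a Gamma(a, b) with a ≥ 1 (shape–rate) is (a−1)/b = 55/10 ≈ 5.500.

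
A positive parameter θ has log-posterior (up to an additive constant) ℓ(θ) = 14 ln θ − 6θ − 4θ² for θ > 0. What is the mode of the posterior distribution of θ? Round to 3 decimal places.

θ̂_MAP = 1.000

ℓ'(θ) = 14/θ − 6 − 8θ. Setting this to zero and multiplying by θ: 8θ² + 6θ − 14 = 0.
θ = (−6 + √(6² + 4·8·14)) / (2·8) = (−6 + √484) / 16 = (−6 + 22)/16 = 1.
ℓ''(θ) = −14/θ² − 8 < 0, confirming a maximum.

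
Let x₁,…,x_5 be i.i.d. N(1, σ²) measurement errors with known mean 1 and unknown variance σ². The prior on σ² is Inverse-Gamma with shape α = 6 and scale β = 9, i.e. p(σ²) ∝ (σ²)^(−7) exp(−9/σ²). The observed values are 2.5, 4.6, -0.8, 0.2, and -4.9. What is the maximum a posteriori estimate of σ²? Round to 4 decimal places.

Sum of squared deviations about the known mean: SS = (2.5−1)² + (4.6−1)² + (-0.8−1)² + (0.2−1)² + (-4.9−1)² = 53.9.
The Normal likelihood contributes (σ²)^(−n/2) exp(−SS/(2σ²)), so the posterior is Inverse-Gamma(α + n/2, β + SS/2) = Inverse-Gamma(8.5, 35.95).
The mode of Inverse-Gamma(a, b) is b/(a+1) = 35.95/9.5 ≈ 3.7842.

σ̂²_MAP = 3.7842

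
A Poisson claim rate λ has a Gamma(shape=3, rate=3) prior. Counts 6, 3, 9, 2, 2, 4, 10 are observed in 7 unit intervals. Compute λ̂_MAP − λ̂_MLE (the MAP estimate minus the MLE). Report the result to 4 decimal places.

Σxᵢ = 36. Posterior is Gamma(39, 10); MAP = (39−1)/10 = 38/10 ≈ 3.80000.
MLE = x̄ = 36/7 ≈ 5.14286.
Difference = 38/10 − 36/7 = -47/35 ≈ -1.3429.

MAP − MLE = -1.3429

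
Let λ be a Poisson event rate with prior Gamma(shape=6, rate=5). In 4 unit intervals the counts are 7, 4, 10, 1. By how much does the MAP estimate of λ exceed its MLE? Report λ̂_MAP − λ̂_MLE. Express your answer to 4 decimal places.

MAP − MLE = -2.5000

Σxᵢ = 22. Posterior is Gamma(28, 9); MAP = (28−1)/9 = 27/9 ≈ 3.00000.
MLE = x̄ = 22/4 ≈ 5.50000.
Difference = 27/9 − 22/4 = -5/2 ≈ -2.5000.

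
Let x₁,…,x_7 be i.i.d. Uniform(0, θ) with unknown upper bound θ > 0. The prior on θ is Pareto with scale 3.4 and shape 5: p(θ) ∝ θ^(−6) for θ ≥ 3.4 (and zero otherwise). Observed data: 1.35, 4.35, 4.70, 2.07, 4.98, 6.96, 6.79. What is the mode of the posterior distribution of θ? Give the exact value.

The Uniform(0, θ) likelihood is θ^(−n) for θ ≥ max(xᵢ), zero otherwise. Here max(xᵢ) = 6.96.
Posterior ∝ θ^(−6) · θ^(−7) = θ^(−13) on θ ≥ max(3.4, 6.96) = 6.96.
This density is strictly decreasing in θ, so the posterior mode lies at the lower boundary of the support.

θ̂_MAP = 6.96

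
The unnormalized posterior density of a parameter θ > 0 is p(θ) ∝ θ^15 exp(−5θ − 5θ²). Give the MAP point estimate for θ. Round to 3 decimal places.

θ̂_MAP = 1.000

ℓ'(θ) = 15/θ − 5 − 10θ. Setting this to zero and multiplying by θ: 10θ² + 5θ − 15 = 0.
θ = (−5 + √(5² + 4·10·15)) / (2·10) = (−5 + √625) / 20 = (−5 + 25)/20 = 1.
ℓ''(θ) = −15/θ² − 10 < 0, confirming a maximum.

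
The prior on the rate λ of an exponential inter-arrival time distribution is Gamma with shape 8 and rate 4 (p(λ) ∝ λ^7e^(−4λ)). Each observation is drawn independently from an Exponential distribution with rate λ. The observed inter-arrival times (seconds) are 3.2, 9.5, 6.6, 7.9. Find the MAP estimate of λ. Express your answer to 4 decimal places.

λ̂_MAP = 0.3526

The Exponential(rate=λ) likelihood is ∝ λ^n e^(−λΣtᵢ). Here n = 4 and Σtᵢ = 3.2 + 9.5 + 6.6 + 7.9 = 27.2.
Posterior ∝ λ^7e^(−4λ) · λ^4e^(−27.2λ) = λ^11e^(−31.2λ), i.e. Gamma(12, 31.2).
Mode = (a−1)/b = 11/31.2 ≈ 0.3526.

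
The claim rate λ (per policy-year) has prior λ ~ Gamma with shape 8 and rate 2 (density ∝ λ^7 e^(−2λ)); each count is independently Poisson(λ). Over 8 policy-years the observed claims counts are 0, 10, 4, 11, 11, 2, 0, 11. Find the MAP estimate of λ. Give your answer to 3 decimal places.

Σxᵢ = 0+10+4+11+11+2+0+11 = 49, with n = 8.
Posterior ∝ λ^7e^(−2λ) · λ^49e^(−8λ) = λ^56e^(−10λ), i.e. Gamma(shape=57, rate=10).
The mode of a Gamma(a, b) with a ≥ 1 (shape–rate) is (a−1)/b = 56/10 ≈ 5.600.

λ̂_MAP = 5.600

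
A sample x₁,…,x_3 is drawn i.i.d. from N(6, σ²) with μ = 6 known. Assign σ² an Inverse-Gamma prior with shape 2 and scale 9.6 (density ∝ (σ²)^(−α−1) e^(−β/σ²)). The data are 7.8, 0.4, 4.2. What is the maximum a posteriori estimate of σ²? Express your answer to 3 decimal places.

Sum of squared deviations about the known mean: SS = (7.8−6)² + (0.4−6)² + (4.2−6)² = 37.84.
The Normal likelihood contributes (σ²)^(−n/2) exp(−SS/(2σ²)), so the posterior is Inverse-Gamma(α + n/2, β + SS/2) = Inverse-Gamma(3.5, 28.52).
The mode of Inverse-Gamma(a, b) is b/(a+1) = 28.52/4.5 ≈ 6.338.

σ̂²_MAP = 6.338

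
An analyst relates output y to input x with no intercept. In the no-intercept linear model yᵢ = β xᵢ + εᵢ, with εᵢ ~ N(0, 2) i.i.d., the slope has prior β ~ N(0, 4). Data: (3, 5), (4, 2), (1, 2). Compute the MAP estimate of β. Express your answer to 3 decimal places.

β̂_MAP = 0.943

log p(β | y) = −Σ(yᵢ − βxᵢ)²/(2·2) − β²/(2·4) + const.
Setting the derivative to zero: Σxᵢ(yᵢ − βxᵢ)/2 − β/4 = 0, so β = Σxᵢyᵢ / (Σxᵢ² + σ²/τ²).
Σxᵢyᵢ = 3·5 + 4·2 + 1·2 = 25; Σxᵢ² = 26; σ²/τ² = 0.5.
β̂_MAP = 25 / (26 + 0.5) = 25/26.5 ≈ 0.943.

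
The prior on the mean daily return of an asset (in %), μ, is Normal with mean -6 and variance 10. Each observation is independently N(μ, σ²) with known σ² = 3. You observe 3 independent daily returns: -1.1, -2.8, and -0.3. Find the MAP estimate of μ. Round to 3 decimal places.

n = 3; x̄ = ((-1.1) + (-2.8) + (-0.3))/3 = -4.2/3 = -1.4.
For a Normal prior and Normal likelihood with known variance, the posterior is Normal; its mode equals its mean, the precision-weighted average.
Prior precision 1/σ₀² = 1/10 = 0.1; data precision n/σ² = 3/3 = 1.
μ̂ = (0.1·(-6) + 1·(-1.4)) / (0.1 + 1) = (-2)/1.1 = -20/11 ≈ -1.818.

μ̂_MAP = -1.818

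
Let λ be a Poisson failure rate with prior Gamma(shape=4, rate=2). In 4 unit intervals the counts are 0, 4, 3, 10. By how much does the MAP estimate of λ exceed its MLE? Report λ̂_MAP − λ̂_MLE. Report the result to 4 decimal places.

Σxᵢ = 17. Posterior is Gamma(21, 6); MAP = (21−1)/6 = 20/6 ≈ 3.33333.
MLE = x̄ = 17/4 ≈ 4.25000.
Difference = 20/6 − 17/4 = -11/12 ≈ -0.9167.

MAP − MLE = -0.9167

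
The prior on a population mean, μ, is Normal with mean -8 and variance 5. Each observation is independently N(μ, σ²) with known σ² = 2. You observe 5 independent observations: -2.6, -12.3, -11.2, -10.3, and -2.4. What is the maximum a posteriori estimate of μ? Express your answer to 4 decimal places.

μ̂_MAP = -7.7778

n = 5; x̄ = ((-2.6) + (-12.3) + (-11.2) + (-10.3) + (-2.4))/5 = -38.8/5 = -7.76.
For a Normal prior and Normal likelihood with known variance, the posterior is Normal; its mode equals its mean, the precision-weighted average.
Prior precision 1/σ₀² = 1/5 = 0.2; data precision n/σ² = 5/2 = 2.5.
μ̂ = (0.2·(-8) + 2.5·(-7.76)) / (0.2 + 2.5) = (-21)/2.7 = -70/9 ≈ -7.7778.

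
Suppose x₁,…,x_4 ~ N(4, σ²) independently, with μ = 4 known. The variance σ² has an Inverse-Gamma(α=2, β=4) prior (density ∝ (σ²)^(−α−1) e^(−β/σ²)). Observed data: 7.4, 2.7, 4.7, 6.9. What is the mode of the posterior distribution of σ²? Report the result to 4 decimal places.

Sum of squared deviations about the known mean: SS = (7.4−4)² + (2.7−4)² + (4.7−4)² + (6.9−4)² = 22.15.
The Normal likelihood contributes (σ²)^(−n/2) exp(−SS/(2σ²)), so the posterior is Inverse-Gamma(α + n/2, β + SS/2) = Inverse-Gamma(4, 15.075).
The mode of Inverse-Gamma(a, b) is b/(a+1) = 15.075/5 ≈ 3.0150.

σ̂²_MAP = 3.0150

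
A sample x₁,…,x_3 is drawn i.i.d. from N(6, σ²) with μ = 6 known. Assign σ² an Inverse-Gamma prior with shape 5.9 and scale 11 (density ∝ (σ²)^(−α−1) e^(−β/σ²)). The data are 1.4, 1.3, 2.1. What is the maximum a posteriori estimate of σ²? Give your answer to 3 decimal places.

Sum of squared deviations about the known mean: SS = (1.4−6)² + (1.3−6)² + (2.1−6)² = 58.46.
The Normal likelihood contributes (σ²)^(−n/2) exp(−SS/(2σ²)), so the posterior is Inverse-Gamma(α + n/2, β + SS/2) = Inverse-Gamma(7.4, 40.23).
The mode of Inverse-Gamma(a, b) is b/(a+1) = 40.23/8.4 ≈ 4.789.

σ̂²_MAP = 4.789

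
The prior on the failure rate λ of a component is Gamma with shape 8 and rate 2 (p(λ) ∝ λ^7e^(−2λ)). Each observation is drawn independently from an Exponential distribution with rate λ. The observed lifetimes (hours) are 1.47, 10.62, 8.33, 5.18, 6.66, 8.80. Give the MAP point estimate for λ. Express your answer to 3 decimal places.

The Exponential(rate=λ) likelihood is ∝ λ^n e^(−λΣtᵢ). Here n = 6 and Σtᵢ = 1.47 + 10.62 + 8.33 + 5.18 + 6.66 + 8.80 = 41.06.
Posterior ∝ λ^7e^(−2λ) · λ^6e^(−41.06λ) = λ^13e^(−43.06λ), i.e. Gamma(14, 43.06).
Mode = (a−1)/b = 13/43.06 ≈ 0.302.

λ̂_MAP = 0.302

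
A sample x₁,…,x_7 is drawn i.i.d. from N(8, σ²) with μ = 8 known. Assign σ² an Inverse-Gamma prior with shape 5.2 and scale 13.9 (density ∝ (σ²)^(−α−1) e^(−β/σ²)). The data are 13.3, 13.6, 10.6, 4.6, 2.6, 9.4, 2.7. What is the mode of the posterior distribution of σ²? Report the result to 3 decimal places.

σ̂²_MAP = 8.494

Sum of squared deviations about the known mean: SS = (13.3−8)² + (13.6−8)² + (10.6−8)² + (4.6−8)² + (2.6−8)² + (9.4−8)² + (2.7−8)² = 136.98.
The Normal likelihood contributes (σ²)^(−n/2) exp(−SS/(2σ²)), so the posterior is Inverse-Gamma(α + n/2, β + SS/2) = Inverse-Gamma(8.7, 82.39).
The mode of Inverse-Gamma(a, b) is b/(a+1) = 82.39/9.7 ≈ 8.494.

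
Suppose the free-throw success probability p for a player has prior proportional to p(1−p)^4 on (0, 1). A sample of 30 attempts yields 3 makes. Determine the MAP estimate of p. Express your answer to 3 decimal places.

p̂_MAP = 0.114

The prior density ∝ p(1−p)^4 is the kernel of Beta(2, 5).
Data: 3 successes in 30 trials. The binomial likelihood contributes p^3(1−p)^27, so the posterior is Beta(2+3, 5+27) = Beta(5, 32).
For Beta(a, b) with a, b > 1 the mode is (a−1)/(a+b−2) = 4/35 ≈ 0.114.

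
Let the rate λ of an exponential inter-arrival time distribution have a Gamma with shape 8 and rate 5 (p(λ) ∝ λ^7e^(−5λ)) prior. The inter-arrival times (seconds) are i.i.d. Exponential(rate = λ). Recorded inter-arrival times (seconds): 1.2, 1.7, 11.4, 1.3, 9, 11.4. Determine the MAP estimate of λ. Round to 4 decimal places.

λ̂_MAP = 0.3171

The Exponential(rate=λ) likelihood is ∝ λ^n e^(−λΣtᵢ). Here n = 6 and Σtᵢ = 1.2 + 1.7 + 11.4 + 1.3 + 9 + 11.4 = 36.
Posterior ∝ λ^7e^(−5λ) · λ^6e^(−36λ) = λ^13e^(−41λ), i.e. Gamma(14, 41).
Mode = (a−1)/b = 13/41 ≈ 0.3171.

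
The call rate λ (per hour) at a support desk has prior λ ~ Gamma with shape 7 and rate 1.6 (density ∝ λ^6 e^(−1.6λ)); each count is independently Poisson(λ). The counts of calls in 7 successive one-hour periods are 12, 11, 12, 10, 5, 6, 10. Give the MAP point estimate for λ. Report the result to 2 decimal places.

Σxᵢ = 12+11+12+10+5+6+10 = 66, with n = 7.
Posterior ∝ λ^6e^(−1.6λ) · λ^66e^(−7λ) = λ^72e^(−8.6λ), i.e. Gamma(shape=73, rate=8.6).
The mode of a Gamma(a, b) with a ≥ 1 (shape–rate) is (a−1)/b = 72/8.6 ≈ 8.37.

λ̂_MAP = 8.37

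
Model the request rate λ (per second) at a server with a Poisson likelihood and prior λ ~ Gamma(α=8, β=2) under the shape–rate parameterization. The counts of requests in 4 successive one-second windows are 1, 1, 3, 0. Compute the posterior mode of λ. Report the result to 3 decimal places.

λ̂_MAP = 2.000

Σxᵢ = 1+1+3+0 = 5, with n = 4.
Posterior ∝ λ^7e^(−2λ) · λ^5e^(−4λ) = λ^12e^(−6λ), i.e. Gamma(shape=13, rate=6).
The mode of a Gamma(a, b) with a ≥ 1 (shape–rate) is (a−1)/b = 12/6 ≈ 2.000.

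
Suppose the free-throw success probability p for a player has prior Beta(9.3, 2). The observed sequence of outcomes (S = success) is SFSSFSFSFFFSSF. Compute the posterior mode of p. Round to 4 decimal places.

p̂_MAP = 0.6567

Prior: Beta(9.3, 2).
Data: 7 successes in 14 trials (from the sequence). The binomial likelihood contributes p^7(1−p)^7, so the posterior is Beta(9.3+7, 2+7) = Beta(16.3, 9).
For Beta(a, b) with a, b > 1 the mode is (a−1)/(a+b−2) = 15.3/23.3 ≈ 0.6567.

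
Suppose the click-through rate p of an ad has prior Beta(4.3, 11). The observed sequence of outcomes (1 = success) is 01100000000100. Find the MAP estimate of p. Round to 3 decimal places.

p̂_MAP = 0.231

Prior: Beta(4.3, 11).
Data: 3 successes in 14 trials (from the sequence). The binomial likelihood contributes p^3(1−p)^11, so the posterior is Beta(4.3+3, 11+11) = Beta(7.3, 22).
For Beta(a, b) with a, b > 1 the mode is (a−1)/(a+b−2) = 6.3/27.3 ≈ 0.231.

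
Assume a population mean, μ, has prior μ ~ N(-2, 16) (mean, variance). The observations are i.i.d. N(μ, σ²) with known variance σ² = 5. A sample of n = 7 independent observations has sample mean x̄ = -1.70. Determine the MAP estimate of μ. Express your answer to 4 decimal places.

μ̂_MAP = -1.7128

n = 7, x̄ = -1.70.
For a Normal prior and Normal likelihood with known variance, the posterior is Normal; its mode equals its mean, the precision-weighted average.
Prior precision 1/σ₀² = 1/16 = 0.0625; data precision n/σ² = 7/5 = 1.4.
μ̂ = (0.0625·(-2) + 1.4·(-1.7)) / (0.0625 + 1.4) = (-2.505)/1.4625 = -334/195 ≈ -1.7128.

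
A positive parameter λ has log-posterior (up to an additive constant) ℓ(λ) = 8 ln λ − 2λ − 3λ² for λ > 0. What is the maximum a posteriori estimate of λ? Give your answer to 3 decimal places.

ℓ'(λ) = 8/λ − 2 − 6λ. Setting this to zero and multiplying by λ: 6λ² + 2λ − 8 = 0.
λ = (−2 + √(2² + 4·6·8)) / (2·6) = (−2 + √196) / 12 = (−2 + 14)/12 = 1.
ℓ''(λ) = −8/λ² − 6 < 0, confirming a maximum.

λ̂_MAP = 1.000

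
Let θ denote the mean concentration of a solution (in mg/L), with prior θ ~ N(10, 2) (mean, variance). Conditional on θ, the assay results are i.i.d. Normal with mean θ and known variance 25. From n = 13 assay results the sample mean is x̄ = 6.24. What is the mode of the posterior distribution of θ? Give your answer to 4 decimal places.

θ̂_MAP = 8.0831

n = 13, x̄ = 6.24.
For a Normal prior and Normal likelihood with known variance, the posterior is Normal; its mode equals its mean, the precision-weighted average.
Prior precision 1/σ₀² = 1/2 = 0.5; data precision n/σ² = 13/25 = 0.52.
θ̂ = (0.5·10 + 0.52·6.24) / (0.5 + 0.52) = 8.2448/1.02 = 10306/1275 ≈ 8.0831.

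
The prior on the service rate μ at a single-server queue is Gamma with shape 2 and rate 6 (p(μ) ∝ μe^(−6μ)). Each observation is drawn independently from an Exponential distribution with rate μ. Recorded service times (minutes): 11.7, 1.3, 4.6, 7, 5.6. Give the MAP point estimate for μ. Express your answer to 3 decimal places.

The Exponential(rate=μ) likelihood is ∝ μ^n e^(−μΣtᵢ). Here n = 5 and Σtᵢ = 11.7 + 1.3 + 4.6 + 7 + 5.6 = 30.2.
Posterior ∝ μe^(−6μ) · μ^5e^(−30.2μ) = μ^6e^(−36.2μ), i.e. Gamma(7, 36.2).
Mode = (a−1)/b = 6/36.2 ≈ 0.166.

μ̂_MAP = 0.166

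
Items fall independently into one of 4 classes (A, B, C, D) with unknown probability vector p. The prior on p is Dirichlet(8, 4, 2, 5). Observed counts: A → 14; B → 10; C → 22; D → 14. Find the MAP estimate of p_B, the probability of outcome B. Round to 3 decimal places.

The posterior is Dirichlet(αᵢ + nᵢ) = Dirichlet(22, 14, 24, 19).
For a Dirichlet(a₁,…,a_K) with all aᵢ > 1, the mode has j-th component (aⱼ − 1)/(Σaᵢ − K).
Here Σaᵢ = 79 and K = 4, so p_B = (14 − 1)/(79 − 4) = 13/75 ≈ 0.173.

MAP estimate of p_B = 0.173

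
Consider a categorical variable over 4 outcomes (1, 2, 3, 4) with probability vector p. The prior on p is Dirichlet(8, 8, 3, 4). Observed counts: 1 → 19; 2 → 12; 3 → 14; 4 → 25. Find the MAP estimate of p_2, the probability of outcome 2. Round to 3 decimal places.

MAP estimate: 0.213

The posterior is Dirichlet(αᵢ + nᵢ) = Dirichlet(27, 20, 17, 29).
For a Dirichlet(a₁,…,a_K) with all aᵢ > 1, the mode has j-th component (aⱼ − 1)/(Σaᵢ − K).
Here Σaᵢ = 93 and K = 4, so p_2 = (20 − 1)/(93 − 4) = 19/89 ≈ 0.213.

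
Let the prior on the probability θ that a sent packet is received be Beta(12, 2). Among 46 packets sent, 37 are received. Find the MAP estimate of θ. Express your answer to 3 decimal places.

θ̂_MAP = 0.828

Prior: Beta(12, 2).
Data: 37 successes in 46 trials. The binomial likelihood contributes θ^37(1−θ)^9, so the posterior is Beta(12+37, 2+9) = Beta(49, 11).
For Beta(a, b) with a, b > 1 the mode is (a−1)/(a+b−2) = 48/58 ≈ 0.828.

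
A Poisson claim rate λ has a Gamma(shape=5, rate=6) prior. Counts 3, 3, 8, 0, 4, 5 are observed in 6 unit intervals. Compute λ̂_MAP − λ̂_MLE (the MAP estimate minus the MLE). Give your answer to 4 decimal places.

MAP − MLE = -1.5833

Σxᵢ = 23. Posterior is Gamma(28, 12); MAP = (28−1)/12 = 27/12 ≈ 2.25000.
MLE = x̄ = 23/6 ≈ 3.83333.
Difference = 27/12 − 23/6 = -19/12 ≈ -1.5833.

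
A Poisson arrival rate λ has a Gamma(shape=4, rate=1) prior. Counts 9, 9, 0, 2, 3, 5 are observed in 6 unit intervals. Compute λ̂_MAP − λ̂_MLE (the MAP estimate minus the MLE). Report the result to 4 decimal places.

MAP − MLE = -0.2381

Σxᵢ = 28. Posterior is Gamma(32, 7); MAP = (32−1)/7 = 31/7 ≈ 4.42857.
MLE = x̄ = 28/6 ≈ 4.66667.
Difference = 31/7 − 28/6 = -5/21 ≈ -0.2381.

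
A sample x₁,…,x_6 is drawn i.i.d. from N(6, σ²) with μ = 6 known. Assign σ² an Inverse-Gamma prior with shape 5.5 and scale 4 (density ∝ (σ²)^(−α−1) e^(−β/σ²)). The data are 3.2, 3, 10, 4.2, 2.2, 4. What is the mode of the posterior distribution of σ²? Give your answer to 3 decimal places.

Sum of squared deviations about the known mean: SS = (3.2−6)² + (3−6)² + (10−6)² + (4.2−6)² + (2.2−6)² + (4−6)² = 54.52.
The Normal likelihood contributes (σ²)^(−n/2) exp(−SS/(2σ²)), so the posterior is Inverse-Gamma(α + n/2, β + SS/2) = Inverse-Gamma(8.5, 31.26).
The mode of Inverse-Gamma(a, b) is b/(a+1) = 31.26/9.5 ≈ 3.291.

σ̂²_MAP = 3.291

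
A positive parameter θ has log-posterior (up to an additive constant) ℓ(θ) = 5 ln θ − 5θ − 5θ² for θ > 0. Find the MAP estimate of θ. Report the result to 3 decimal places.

ℓ'(θ) = 5/θ − 5 − 10θ. Setting this to zero and multiplying by θ: 10θ² + 5θ − 5 = 0.
θ = (−5 + √(5² + 4·10·5)) / (2·10) = (−5 + √225) / 20 = (−5 + 15)/20 = 1/2.
ℓ''(θ) = −5/θ² − 10 < 0, confirming a maximum.

θ̂_MAP = 0.500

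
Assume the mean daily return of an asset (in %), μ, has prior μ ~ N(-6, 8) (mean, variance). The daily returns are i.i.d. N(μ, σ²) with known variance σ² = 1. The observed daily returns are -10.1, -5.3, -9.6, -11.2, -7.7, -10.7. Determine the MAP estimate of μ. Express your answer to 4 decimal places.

n = 6; x̄ = ((-10.1) + (-5.3) + (-9.6) + (-11.2) + (-7.7) + (-10.7))/6 = -54.6/6 = -9.1.
For a Normal prior and Normal likelihood with known variance, the posterior is Normal; its mode equals its mean, the precision-weighted average.
Prior precision 1/σ₀² = 1/8 = 0.125; data precision n/σ² = 6/1 = 6.
μ̂ = (0.125·(-6) + 6·(-9.1)) / (0.125 + 6) = (-55.35)/6.125 = -2214/245 ≈ -9.0367.

μ̂_MAP = -9.0367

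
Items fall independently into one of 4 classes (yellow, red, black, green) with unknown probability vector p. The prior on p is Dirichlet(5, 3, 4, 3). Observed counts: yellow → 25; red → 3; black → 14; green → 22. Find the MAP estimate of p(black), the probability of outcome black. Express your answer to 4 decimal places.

The posterior is Dirichlet(αᵢ + nᵢ) = Dirichlet(30, 6, 18, 25).
For a Dirichlet(a₁,…,a_K) with all aᵢ > 1, the mode has j-th component (aⱼ − 1)/(Σaᵢ − K).
Here Σaᵢ = 79 and K = 4, so p(black) = (18 − 1)/(79 − 4) = 17/75 ≈ 0.2267.

MAP estimate of p(black) = 0.2267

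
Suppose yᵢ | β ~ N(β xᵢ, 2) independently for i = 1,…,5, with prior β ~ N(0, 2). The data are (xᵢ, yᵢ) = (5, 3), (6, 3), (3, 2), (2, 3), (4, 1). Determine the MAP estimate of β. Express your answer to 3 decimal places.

β̂_MAP = 0.538

log p(β | y) = −Σ(yᵢ − βxᵢ)²/(2·2) − β²/(2·2) + const.
Setting the derivative to zero: Σxᵢ(yᵢ − βxᵢ)/2 − β/2 = 0, so β = Σxᵢyᵢ / (Σxᵢ² + σ²/τ²).
Σxᵢyᵢ = 5·3 + 6·3 + 3·2 + 2·3 + 4·1 = 49; Σxᵢ² = 90; σ²/τ² = 1.
β̂_MAP = 49 / (90 + 1) = 49/91 ≈ 0.538.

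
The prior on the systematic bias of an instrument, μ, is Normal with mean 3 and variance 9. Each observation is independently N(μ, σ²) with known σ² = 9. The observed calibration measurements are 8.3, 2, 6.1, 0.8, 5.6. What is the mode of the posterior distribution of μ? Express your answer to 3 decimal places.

μ̂_MAP = 4.300

n = 5; x̄ = (8.3 + 2 + 6.1 + 0.8 + 5.6)/5 = 22.8/5 = 4.56.
For a Normal prior and Normal likelihood with known variance, the posterior is Normal; its mode equals its mean, the precision-weighted average.
Prior precision 1/σ₀² = 1/9; data precision n/σ² = 5/9.
μ̂ = ((1/9)·3 + (5/9)·4.56) / (1/9 + 5/9) = (43/15)/(2/3) = 4.300.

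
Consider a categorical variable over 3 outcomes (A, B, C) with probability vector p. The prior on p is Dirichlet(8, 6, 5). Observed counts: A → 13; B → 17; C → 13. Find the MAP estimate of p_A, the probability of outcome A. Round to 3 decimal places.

The posterior is Dirichlet(αᵢ + nᵢ) = Dirichlet(21, 23, 18).
For a Dirichlet(a₁,…,a_K) with all aᵢ > 1, the mode has j-th component (aⱼ − 1)/(Σaᵢ − K).
Here Σaᵢ = 62 and K = 3, so p_A = (21 − 1)/(62 − 3) = 20/59 ≈ 0.339.

MAP estimate of p_A = 0.339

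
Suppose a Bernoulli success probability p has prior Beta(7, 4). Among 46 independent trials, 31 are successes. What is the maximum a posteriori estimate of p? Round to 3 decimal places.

Prior: Beta(7, 4).
Data: 31 successes in 46 trials. The binomial likelihood contributes p^31(1−p)^15, so the posterior is Beta(7+31, 4+15) = Beta(38, 19).
For Beta(a, b) with a, b > 1 the mode is (a−1)/(a+b−2) = 37/55 ≈ 0.673.

p̂_MAP = 0.673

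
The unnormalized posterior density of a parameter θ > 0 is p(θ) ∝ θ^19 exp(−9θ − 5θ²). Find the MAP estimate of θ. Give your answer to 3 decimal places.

θ̂_MAP = 1.000

ℓ'(θ) = 19/θ − 9 − 10θ. Setting this to zero and multiplying by θ: 10θ² + 9θ − 19 = 0.
θ = (−9 + √(9² + 4·10·19)) / (2·10) = (−9 + √841) / 20 = (−9 + 29)/20 = 1.
ℓ''(θ) = −19/θ² − 10 < 0, confirming a maximum.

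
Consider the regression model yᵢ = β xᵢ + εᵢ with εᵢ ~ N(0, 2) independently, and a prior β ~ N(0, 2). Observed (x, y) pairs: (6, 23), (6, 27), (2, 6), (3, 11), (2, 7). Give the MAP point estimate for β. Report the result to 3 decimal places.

β̂_MAP = 3.989

log p(β | y) = −Σ(yᵢ − βxᵢ)²/(2·2) − β²/(2·2) + const.
Setting the derivative to zero: Σxᵢ(yᵢ − βxᵢ)/2 − β/2 = 0, so β = Σxᵢyᵢ / (Σxᵢ² + σ²/τ²).
Σxᵢyᵢ = 6·23 + 6·27 + 2·6 + 3·11 + 2·7 = 359; Σxᵢ² = 89; σ²/τ² = 1.
β̂_MAP = 359 / (89 + 1) = 359/90 ≈ 3.989.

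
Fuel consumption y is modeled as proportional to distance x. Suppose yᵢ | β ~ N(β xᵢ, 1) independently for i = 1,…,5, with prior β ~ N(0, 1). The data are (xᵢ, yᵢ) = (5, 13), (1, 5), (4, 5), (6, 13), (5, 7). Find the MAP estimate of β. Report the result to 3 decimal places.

log p(β | y) = −Σ(yᵢ − βxᵢ)²/(2·1) − β²/(2·1) + const.
Setting the derivative to zero: Σxᵢ(yᵢ − βxᵢ)/1 − β/1 = 0, so β = Σxᵢyᵢ / (Σxᵢ² + σ²/τ²).
Σxᵢyᵢ = 5·13 + 1·5 + 4·5 + 6·13 + 5·7 = 203; Σxᵢ² = 103; σ²/τ² = 1.
β̂_MAP = 203 / (103 + 1) = 203/104 ≈ 1.952.

β̂_MAP = 1.952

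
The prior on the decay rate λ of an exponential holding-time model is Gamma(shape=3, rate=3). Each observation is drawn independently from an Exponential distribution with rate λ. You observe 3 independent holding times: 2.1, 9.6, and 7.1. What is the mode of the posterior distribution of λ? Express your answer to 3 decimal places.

The Exponential(rate=λ) likelihood is ∝ λ^n e^(−λΣtᵢ). Here n = 3 and Σtᵢ = 2.1 + 9.6 + 7.1 = 18.8.
Posterior ∝ λ^2e^(−3λ) · λ^3e^(−18.8λ) = λ^5e^(−21.8λ), i.e. Gamma(6, 21.8).
Mode = (a−1)/b = 5/21.8 ≈ 0.229.

λ̂_MAP = 0.229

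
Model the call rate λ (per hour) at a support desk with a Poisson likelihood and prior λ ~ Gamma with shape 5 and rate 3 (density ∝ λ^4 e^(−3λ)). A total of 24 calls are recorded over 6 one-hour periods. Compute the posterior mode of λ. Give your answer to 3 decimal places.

λ̂_MAP = 3.111

Σxᵢ = 24, n = 6.
Posterior ∝ λ^4e^(−3λ) · λ^24e^(−6λ) = λ^28e^(−9λ), i.e. Gamma(shape=29, rate=9).
The mode of a Gamma(a, b) with a ≥ 1 (shape–rate) is (a−1)/b = 28/9 ≈ 3.111.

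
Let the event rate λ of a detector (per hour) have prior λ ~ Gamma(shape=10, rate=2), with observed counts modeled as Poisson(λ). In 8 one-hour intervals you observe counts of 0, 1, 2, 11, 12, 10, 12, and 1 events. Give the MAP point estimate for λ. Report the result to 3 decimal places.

λ̂_MAP = 5.800

Σxᵢ = 0+1+2+11+12+10+12+1 = 49, with n = 8.
Posterior ∝ λ^9e^(−2λ) · λ^49e^(−8λ) = λ^58e^(−10λ), i.e. Gamma(shape=59, rate=10).
The mode of a Gamma(a, b) with a ≥ 1 (shape–rate) is (a−1)/b = 58/10 ≈ 5.800.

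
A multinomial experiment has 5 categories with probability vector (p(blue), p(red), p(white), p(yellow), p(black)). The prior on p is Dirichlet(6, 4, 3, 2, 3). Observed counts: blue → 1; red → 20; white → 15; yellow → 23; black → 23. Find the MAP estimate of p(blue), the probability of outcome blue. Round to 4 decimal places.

The posterior is Dirichlet(αᵢ + nᵢ) = Dirichlet(7, 24, 18, 25, 26).
For a Dirichlet(a₁,…,a_K) with all aᵢ > 1, the mode has j-th component (aⱼ − 1)/(Σaᵢ − K).
Here Σaᵢ = 100 and K = 5, so p(blue) = (7 − 1)/(100 − 5) = 6/95 ≈ 0.0632.

MAP estimate of p(blue) = 0.0632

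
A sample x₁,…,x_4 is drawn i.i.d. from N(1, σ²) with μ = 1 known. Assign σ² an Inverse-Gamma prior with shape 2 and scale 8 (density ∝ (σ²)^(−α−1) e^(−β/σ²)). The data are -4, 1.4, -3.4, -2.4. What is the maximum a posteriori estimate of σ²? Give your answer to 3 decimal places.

Sum of squared deviations about the known mean: SS = (-4−1)² + (1.4−1)² + (-3.4−1)² + (-2.4−1)² = 56.08.
The Normal likelihood contributes (σ²)^(−n/2) exp(−SS/(2σ²)), so the posterior is Inverse-Gamma(α + n/2, β + SS/2) = Inverse-Gamma(4, 36.04).
The mode of Inverse-Gamma(a, b) is b/(a+1) = 36.04/5 ≈ 7.208.

σ̂²_MAP = 7.208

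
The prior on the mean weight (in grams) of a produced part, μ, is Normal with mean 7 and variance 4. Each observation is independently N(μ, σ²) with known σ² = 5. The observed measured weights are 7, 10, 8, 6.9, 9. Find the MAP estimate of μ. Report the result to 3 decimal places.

n = 5; x̄ = (7 + 10 + 8 + 6.9 + 9)/5 = 40.9/5 = 8.18.
For a Normal prior and Normal likelihood with known variance, the posterior is Normal; its mode equals its mean, the precision-weighted average.
Prior precision 1/σ₀² = 1/4 = 0.25; data precision n/σ² = 5/5 = 1.
μ̂ = (0.25·7 + 1·8.18) / (0.25 + 1) = 9.93/1.25 = 7.944.

μ̂_MAP = 7.944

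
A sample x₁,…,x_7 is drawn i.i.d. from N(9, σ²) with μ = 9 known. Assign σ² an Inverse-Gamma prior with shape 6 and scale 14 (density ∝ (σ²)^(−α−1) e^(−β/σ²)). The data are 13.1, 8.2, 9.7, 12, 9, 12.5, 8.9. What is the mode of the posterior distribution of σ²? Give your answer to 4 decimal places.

Sum of squared deviations about the known mean: SS = (13.1−9)² + (8.2−9)² + (9.7−9)² + (12−9)² + (9−9)² + (12.5−9)² + (8.9−9)² = 39.2.
The Normal likelihood contributes (σ²)^(−n/2) exp(−SS/(2σ²)), so the posterior is Inverse-Gamma(α + n/2, β + SS/2) = Inverse-Gamma(9.5, 33.6).
The mode of Inverse-Gamma(a, b) is b/(a+1) = 33.6/10.5 ≈ 3.2000.

σ̂²_MAP = 3.2000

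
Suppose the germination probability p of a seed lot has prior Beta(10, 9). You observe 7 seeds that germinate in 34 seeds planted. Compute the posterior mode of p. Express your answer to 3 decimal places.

Prior: Beta(10, 9).
Data: 7 successes in 34 trials. The binomial likelihood contributes p^7(1−p)^27, so the posterior is Beta(10+7, 9+27) = Beta(17, 36).
For Beta(a, b) with a, b > 1 the mode is (a−1)/(a+b−2) = 16/51 ≈ 0.314.

p̂_MAP = 0.314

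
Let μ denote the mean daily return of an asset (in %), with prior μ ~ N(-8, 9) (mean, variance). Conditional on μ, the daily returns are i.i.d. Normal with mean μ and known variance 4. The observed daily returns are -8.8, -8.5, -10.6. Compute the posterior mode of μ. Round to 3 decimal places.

n = 3; x̄ = ((-8.8) + (-8.5) + (-10.6))/3 = -27.9/3 = -9.3.
For a Normal prior and Normal likelihood with known variance, the posterior is Normal; its mode equals its mean, the precision-weighted average.
Prior precision 1/σ₀² = 1/9; data precision n/σ² = 3/4 = 0.75.
μ̂ = ((1/9)·(-8) + 0.75·(-9.3)) / (1/9 + 0.75) = (-2831/360)/(31/36) = -2831/310 ≈ -9.132.

μ̂_MAP = -9.132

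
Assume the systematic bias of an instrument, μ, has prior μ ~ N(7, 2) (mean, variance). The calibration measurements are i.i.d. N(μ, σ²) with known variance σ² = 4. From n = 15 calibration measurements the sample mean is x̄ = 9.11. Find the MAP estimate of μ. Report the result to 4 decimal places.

μ̂_MAP = 8.8618

n = 15, x̄ = 9.11.
For a Normal prior and Normal likelihood with known variance, the posterior is Normal; its mode equals its mean, the precision-weighted average.
Prior precision 1/σ₀² = 1/2 = 0.5; data precision n/σ² = 15/4 = 3.75.
μ̂ = (0.5·7 + 3.75·9.11) / (0.5 + 3.75) = 37.6625/4.25 = 3013/340 ≈ 8.8618.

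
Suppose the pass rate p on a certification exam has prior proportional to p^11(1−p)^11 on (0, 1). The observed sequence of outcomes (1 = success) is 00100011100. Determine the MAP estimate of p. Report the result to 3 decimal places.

The prior density ∝ p^11(1−p)^11 is the kernel of Beta(12, 12).
Data: 4 successes in 11 trials (from the sequence). The binomial likelihood contributes p^4(1−p)^7, so the posterior is Beta(12+4, 12+7) = Beta(16, 19).
For Beta(a, b) with a, b > 1 the mode is (a−1)/(a+b−2) = 15/33 ≈ 0.455.

p̂_MAP = 0.455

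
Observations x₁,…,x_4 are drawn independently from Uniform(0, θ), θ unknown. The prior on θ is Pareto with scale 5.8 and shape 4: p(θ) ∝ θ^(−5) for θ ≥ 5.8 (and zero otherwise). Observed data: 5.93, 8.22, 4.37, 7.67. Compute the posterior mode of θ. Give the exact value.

The Uniform(0, θ) likelihood is θ^(−n) for θ ≥ max(xᵢ), zero otherwise. Here max(xᵢ) = 8.22.
Posterior ∝ θ^(−5) · θ^(−4) = θ^(−9) on θ ≥ max(5.8, 8.22) = 8.22.
This density is strictly decreasing in θ, so the posterior mode lies at the lower boundary of the support.

θ̂_MAP = 8.22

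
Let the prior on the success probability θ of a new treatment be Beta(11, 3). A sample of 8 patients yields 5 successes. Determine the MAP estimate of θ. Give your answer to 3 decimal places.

θ̂_MAP = 0.750

Prior: Beta(11, 3).
Data: 5 successes in 8 trials. The binomial likelihood contributes θ^5(1−θ)^3, so the posterior is Beta(11+5, 3+3) = Beta(16, 6).
For Beta(a, b) with a, b > 1 the mode is (a−1)/(a+b−2) = 15/20 ≈ 0.750.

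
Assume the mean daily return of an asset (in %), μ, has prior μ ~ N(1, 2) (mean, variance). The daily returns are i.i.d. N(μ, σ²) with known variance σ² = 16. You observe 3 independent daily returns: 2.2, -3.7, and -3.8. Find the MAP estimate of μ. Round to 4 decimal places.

μ̂_MAP = 0.2455

n = 3; x̄ = (2.2 + (-3.7) + (-3.8))/3 = -5.3/3 = -53/30 ≈ -1.7667.
For a Normal prior and Normal likelihood with known variance, the posterior is Normal; its mode equals its mean, the precision-weighted average.
Prior precision 1/σ₀² = 1/2 = 0.5; data precision n/σ² = 3/16 = 0.1875.
μ̂ = (0.5·1 + 0.1875·(-53/30)) / (0.5 + 0.1875) = 0.16875/0.6875 = 27/110 ≈ 0.2455.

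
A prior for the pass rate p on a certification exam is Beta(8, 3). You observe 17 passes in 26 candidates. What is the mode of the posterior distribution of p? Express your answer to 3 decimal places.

Prior: Beta(8, 3).
Data: 17 successes in 26 trials. The binomial likelihood contributes p^17(1−p)^9, so the posterior is Beta(8+17, 3+9) = Beta(25, 12).
For Beta(a, b) with a, b > 1 the mode is (a−1)/(a+b−2) = 24/35 ≈ 0.686.

p̂_MAP = 0.686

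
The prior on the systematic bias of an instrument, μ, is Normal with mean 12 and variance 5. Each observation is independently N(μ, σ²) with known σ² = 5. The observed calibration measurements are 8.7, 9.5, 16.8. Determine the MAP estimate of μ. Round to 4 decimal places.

n = 3; x̄ = (8.7 + 9.5 + 16.8)/3 = 35/3 = 35/3 ≈ 11.6667.
For a Normal prior and Normal likelihood with known variance, the posterior is Normal; its mode equals its mean, the precision-weighted average.
Prior precision 1/σ₀² = 1/5 = 0.2; data precision n/σ² = 3/5 = 0.6.
μ̂ = (0.2·12 + 0.6·(35/3)) / (0.2 + 0.6) = 9.4/0.8 = 11.7500.

μ̂_MAP = 11.7500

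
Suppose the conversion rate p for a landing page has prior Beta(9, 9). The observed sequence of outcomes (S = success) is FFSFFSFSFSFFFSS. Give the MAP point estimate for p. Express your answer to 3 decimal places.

Prior: Beta(9, 9).
Data: 6 successes in 15 trials (from the sequence). The binomial likelihood contributes p^6(1−p)^9, so the posterior is Beta(9+6, 9+9) = Beta(15, 18).
For Beta(a, b) with a, b > 1 the mode is (a−1)/(a+b−2) = 14/31 ≈ 0.452.

p̂_MAP = 0.452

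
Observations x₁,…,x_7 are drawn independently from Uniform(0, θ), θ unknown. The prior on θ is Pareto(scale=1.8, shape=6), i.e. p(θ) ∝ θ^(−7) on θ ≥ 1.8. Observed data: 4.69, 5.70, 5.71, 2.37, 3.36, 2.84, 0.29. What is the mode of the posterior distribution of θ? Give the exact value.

θ̂_MAP = 5.71

The Uniform(0, θ) likelihood is θ^(−n) for θ ≥ max(xᵢ), zero otherwise. Here max(xᵢ) = 5.71.
Posterior ∝ θ^(−7) · θ^(−7) = θ^(−14) on θ ≥ max(1.8, 5.71) = 5.71.
This density is strictly decreasing in θ, so the posterior mode lies at the lower boundary of the support.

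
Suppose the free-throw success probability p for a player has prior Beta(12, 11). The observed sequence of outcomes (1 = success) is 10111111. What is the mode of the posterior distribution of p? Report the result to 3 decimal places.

Prior: Beta(12, 11).
Data: 7 successes in 8 trials (from the sequence). The binomial likelihood contributes p^7(1−p)^1, so the posterior is Beta(12+7, 11+1) = Beta(19, 12).
For Beta(a, b) with a, b > 1 the mode is (a−1)/(a+b−2) = 18/29 ≈ 0.621.

p̂_MAP = 0.621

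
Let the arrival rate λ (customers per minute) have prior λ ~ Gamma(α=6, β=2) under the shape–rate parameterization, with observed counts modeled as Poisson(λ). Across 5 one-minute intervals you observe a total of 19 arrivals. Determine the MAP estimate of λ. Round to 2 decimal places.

Σxᵢ = 19, n = 5.
Posterior ∝ λ^5e^(−2λ) · λ^19e^(−5λ) = λ^24e^(−7λ), i.e. Gamma(shape=25, rate=7).
The mode of a Gamma(a, b) with a ≥ 1 (shape–rate) is (a−1)/b = 24/7 ≈ 3.43.

λ̂_MAP = 3.43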